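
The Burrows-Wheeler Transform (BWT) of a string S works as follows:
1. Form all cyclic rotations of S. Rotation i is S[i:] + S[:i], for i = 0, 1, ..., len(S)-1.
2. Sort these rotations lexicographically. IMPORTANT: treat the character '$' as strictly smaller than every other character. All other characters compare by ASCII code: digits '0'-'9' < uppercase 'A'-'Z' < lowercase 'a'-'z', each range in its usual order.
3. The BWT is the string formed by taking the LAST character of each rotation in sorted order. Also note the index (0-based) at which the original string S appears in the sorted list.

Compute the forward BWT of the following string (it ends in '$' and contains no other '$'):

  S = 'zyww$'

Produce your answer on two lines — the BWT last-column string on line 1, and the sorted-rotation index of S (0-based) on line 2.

All 5 rotations (rotation i = S[i:]+S[:i]):
  rot[0] = zyww$
  rot[1] = yww$z
  rot[2] = ww$zy
  rot[3] = w$zyw
  rot[4] = $zyww
Sorted (with $ < everything):
  sorted[0] = $zyww  (last char: 'w')
  sorted[1] = w$zyw  (last char: 'w')
  sorted[2] = ww$zy  (last char: 'y')
  sorted[3] = yww$z  (last char: 'z')
  sorted[4] = zyww$  (last char: '$')
Last column: wwyz$
Original string S is at sorted index 4

Answer: wwyz$
4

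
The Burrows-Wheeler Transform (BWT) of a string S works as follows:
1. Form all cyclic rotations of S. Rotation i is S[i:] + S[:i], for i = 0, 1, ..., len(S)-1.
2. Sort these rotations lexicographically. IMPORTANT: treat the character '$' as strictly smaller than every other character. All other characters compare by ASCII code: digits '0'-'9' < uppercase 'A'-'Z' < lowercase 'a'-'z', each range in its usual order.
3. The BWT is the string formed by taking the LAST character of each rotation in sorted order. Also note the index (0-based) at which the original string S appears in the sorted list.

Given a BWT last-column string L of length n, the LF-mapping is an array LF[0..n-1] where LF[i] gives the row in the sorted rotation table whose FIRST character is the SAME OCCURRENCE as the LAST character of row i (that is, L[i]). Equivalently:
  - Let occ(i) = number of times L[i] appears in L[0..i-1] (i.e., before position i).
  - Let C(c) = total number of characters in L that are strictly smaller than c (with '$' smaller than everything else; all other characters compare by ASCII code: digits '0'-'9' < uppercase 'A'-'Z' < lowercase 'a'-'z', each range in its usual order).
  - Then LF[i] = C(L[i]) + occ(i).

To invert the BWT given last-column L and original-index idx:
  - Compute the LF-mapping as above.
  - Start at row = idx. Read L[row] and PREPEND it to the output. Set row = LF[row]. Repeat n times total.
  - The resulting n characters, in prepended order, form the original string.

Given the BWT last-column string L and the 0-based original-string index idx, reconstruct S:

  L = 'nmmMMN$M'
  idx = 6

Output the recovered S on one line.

LF mapping: 7 5 6 1 2 4 0 3
Walk LF starting at row 6, prepending L[row]:
  step 1: row=6, L[6]='$', prepend. Next row=LF[6]=0
  step 2: row=0, L[0]='n', prepend. Next row=LF[0]=7
  step 3: row=7, L[7]='M', prepend. Next row=LF[7]=3
  step 4: row=3, L[3]='M', prepend. Next row=LF[3]=1
  step 5: row=1, L[1]='m', prepend. Next row=LF[1]=5
  step 6: row=5, L[5]='N', prepend. Next row=LF[5]=4
  step 7: row=4, L[4]='M', prepend. Next row=LF[4]=2
  step 8: row=2, L[2]='m', prepend. Next row=LF[2]=6
Reversed output: mMNmMMn$

Answer: mMNmMMn$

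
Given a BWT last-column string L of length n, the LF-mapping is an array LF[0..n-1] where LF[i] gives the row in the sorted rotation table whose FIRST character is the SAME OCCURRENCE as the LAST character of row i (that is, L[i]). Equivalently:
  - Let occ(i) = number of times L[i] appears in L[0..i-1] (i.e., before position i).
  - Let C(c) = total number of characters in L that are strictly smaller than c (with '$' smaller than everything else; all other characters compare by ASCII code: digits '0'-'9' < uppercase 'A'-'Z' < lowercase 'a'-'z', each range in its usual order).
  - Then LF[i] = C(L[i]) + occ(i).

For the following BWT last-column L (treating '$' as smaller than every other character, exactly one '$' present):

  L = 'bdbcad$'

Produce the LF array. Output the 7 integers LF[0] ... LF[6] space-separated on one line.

Answer: 2 5 3 4 1 6 0

Derivation:
Char counts: '$':1, 'a':1, 'b':2, 'c':1, 'd':2
C (first-col start): C('$')=0, C('a')=1, C('b')=2, C('c')=4, C('d')=5
L[0]='b': occ=0, LF[0]=C('b')+0=2+0=2
L[1]='d': occ=0, LF[1]=C('d')+0=5+0=5
L[2]='b': occ=1, LF[2]=C('b')+1=2+1=3
L[3]='c': occ=0, LF[3]=C('c')+0=4+0=4
L[4]='a': occ=0, LF[4]=C('a')+0=1+0=1
L[5]='d': occ=1, LF[5]=C('d')+1=5+1=6
L[6]='$': occ=0, LF[6]=C('$')+0=0+0=0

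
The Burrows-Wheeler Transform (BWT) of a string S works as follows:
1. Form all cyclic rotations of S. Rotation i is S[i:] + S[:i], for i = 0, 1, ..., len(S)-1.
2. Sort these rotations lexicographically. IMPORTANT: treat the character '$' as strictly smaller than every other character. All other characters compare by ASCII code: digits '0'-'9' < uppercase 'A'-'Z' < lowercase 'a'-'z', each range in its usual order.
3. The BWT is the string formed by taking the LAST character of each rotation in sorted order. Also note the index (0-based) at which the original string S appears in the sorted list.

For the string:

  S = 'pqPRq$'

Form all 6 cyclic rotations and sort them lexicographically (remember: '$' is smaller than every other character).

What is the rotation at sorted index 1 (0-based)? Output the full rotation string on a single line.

All 6 rotations (rotation i = S[i:]+S[:i]):
  rot[0] = pqPRq$
  rot[1] = qPRq$p
  rot[2] = PRq$pq
  rot[3] = Rq$pqP
  rot[4] = q$pqPR
  rot[5] = $pqPRq
Sorted (with $ < everything):
  sorted[0] = $pqPRq
  sorted[1] = PRq$pq
  sorted[2] = Rq$pqP
  sorted[3] = pqPRq$
  sorted[4] = q$pqPR
  sorted[5] = qPRq$p
sorted[1] = PRq$pq

Answer: PRq$pq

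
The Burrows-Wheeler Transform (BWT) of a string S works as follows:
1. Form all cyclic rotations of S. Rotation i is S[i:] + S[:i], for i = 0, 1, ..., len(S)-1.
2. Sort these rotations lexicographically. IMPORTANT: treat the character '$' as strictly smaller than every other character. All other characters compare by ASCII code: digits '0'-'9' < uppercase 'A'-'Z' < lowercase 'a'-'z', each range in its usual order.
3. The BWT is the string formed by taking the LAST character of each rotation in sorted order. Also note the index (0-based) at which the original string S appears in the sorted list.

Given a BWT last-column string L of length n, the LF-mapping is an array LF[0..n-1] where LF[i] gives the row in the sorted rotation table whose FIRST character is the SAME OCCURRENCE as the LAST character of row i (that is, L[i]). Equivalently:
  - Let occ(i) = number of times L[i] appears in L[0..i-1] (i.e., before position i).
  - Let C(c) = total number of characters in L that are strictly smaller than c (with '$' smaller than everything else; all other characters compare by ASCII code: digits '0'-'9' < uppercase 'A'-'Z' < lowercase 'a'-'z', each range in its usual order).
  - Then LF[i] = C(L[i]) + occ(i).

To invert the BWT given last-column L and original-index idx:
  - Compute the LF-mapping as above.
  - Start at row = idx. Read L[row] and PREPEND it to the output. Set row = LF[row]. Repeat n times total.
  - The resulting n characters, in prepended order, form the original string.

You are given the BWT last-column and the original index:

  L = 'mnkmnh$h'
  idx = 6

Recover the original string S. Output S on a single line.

LF mapping: 4 6 3 5 7 1 0 2
Walk LF starting at row 6, prepending L[row]:
  step 1: row=6, L[6]='$', prepend. Next row=LF[6]=0
  step 2: row=0, L[0]='m', prepend. Next row=LF[0]=4
  step 3: row=4, L[4]='n', prepend. Next row=LF[4]=7
  step 4: row=7, L[7]='h', prepend. Next row=LF[7]=2
  step 5: row=2, L[2]='k', prepend. Next row=LF[2]=3
  step 6: row=3, L[3]='m', prepend. Next row=LF[3]=5
  step 7: row=5, L[5]='h', prepend. Next row=LF[5]=1
  step 8: row=1, L[1]='n', prepend. Next row=LF[1]=6
Reversed output: nhmkhnm$

Answer: nhmkhnm$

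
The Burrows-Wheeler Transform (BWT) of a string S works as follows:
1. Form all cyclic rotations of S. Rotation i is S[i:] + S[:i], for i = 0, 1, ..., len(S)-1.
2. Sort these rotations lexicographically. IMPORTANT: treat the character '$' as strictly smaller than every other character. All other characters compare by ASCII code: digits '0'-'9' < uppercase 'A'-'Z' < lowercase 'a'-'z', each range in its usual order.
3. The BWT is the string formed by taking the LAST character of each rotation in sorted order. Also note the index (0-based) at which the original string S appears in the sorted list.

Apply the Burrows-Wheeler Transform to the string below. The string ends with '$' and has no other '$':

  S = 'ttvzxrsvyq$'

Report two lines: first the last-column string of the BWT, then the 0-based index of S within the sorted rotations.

All 11 rotations (rotation i = S[i:]+S[:i]):
  rot[0] = ttvzxrsvyq$
  rot[1] = tvzxrsvyq$t
  rot[2] = vzxrsvyq$tt
  rot[3] = zxrsvyq$ttv
  rot[4] = xrsvyq$ttvz
  rot[5] = rsvyq$ttvzx
  rot[6] = svyq$ttvzxr
  rot[7] = vyq$ttvzxrs
  rot[8] = yq$ttvzxrsv
  rot[9] = q$ttvzxrsvy
  rot[10] = $ttvzxrsvyq
Sorted (with $ < everything):
  sorted[0] = $ttvzxrsvyq  (last char: 'q')
  sorted[1] = q$ttvzxrsvy  (last char: 'y')
  sorted[2] = rsvyq$ttvzx  (last char: 'x')
  sorted[3] = svyq$ttvzxr  (last char: 'r')
  sorted[4] = ttvzxrsvyq$  (last char: '$')
  sorted[5] = tvzxrsvyq$t  (last char: 't')
  sorted[6] = vyq$ttvzxrs  (last char: 's')
  sorted[7] = vzxrsvyq$tt  (last char: 't')
  sorted[8] = xrsvyq$ttvz  (last char: 'z')
  sorted[9] = yq$ttvzxrsv  (last char: 'v')
  sorted[10] = zxrsvyq$ttv  (last char: 'v')
Last column: qyxr$tstzvv
Original string S is at sorted index 4

Answer: qyxr$tstzvv
4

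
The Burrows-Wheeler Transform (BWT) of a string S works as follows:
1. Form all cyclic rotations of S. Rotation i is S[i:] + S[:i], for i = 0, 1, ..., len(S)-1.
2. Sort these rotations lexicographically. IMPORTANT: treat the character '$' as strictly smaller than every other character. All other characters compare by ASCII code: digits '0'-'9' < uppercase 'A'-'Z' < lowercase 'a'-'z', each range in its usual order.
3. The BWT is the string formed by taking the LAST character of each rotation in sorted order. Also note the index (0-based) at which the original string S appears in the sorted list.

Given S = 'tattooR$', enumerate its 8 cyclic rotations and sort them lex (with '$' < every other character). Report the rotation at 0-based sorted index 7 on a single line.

Answer: ttooR$ta

Derivation:
All 8 rotations (rotation i = S[i:]+S[:i]):
  rot[0] = tattooR$
  rot[1] = attooR$t
  rot[2] = ttooR$ta
  rot[3] = tooR$tat
  rot[4] = ooR$tatt
  rot[5] = oR$tatto
  rot[6] = R$tattoo
  rot[7] = $tattooR
Sorted (with $ < everything):
  sorted[0] = $tattooR
  sorted[1] = R$tattoo
  sorted[2] = attooR$t
  sorted[3] = oR$tatto
  sorted[4] = ooR$tatt
  sorted[5] = tattooR$
  sorted[6] = tooR$tat
  sorted[7] = ttooR$ta
sorted[7] = ttooR$ta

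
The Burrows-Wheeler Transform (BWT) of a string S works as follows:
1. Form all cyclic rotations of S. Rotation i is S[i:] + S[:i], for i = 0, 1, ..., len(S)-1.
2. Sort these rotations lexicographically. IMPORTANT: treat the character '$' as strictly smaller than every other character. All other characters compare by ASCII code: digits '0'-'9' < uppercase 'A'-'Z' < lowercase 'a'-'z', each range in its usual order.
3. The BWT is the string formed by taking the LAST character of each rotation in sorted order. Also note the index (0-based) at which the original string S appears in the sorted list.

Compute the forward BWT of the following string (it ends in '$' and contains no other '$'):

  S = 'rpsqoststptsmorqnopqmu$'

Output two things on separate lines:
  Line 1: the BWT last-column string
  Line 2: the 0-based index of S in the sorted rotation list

Answer: usqqnmqortprs$otptospsm
13

Derivation:
All 23 rotations (rotation i = S[i:]+S[:i]):
  rot[0] = rpsqoststptsmorqnopqmu$
  rot[1] = psqoststptsmorqnopqmu$r
  rot[2] = sqoststptsmorqnopqmu$rp
  rot[3] = qoststptsmorqnopqmu$rps
  rot[4] = oststptsmorqnopqmu$rpsq
  rot[5] = ststptsmorqnopqmu$rpsqo
  rot[6] = tstptsmorqnopqmu$rpsqos
  rot[7] = stptsmorqnopqmu$rpsqost
  rot[8] = tptsmorqnopqmu$rpsqosts
  rot[9] = ptsmorqnopqmu$rpsqostst
  rot[10] = tsmorqnopqmu$rpsqoststp
  rot[11] = smorqnopqmu$rpsqoststpt
  rot[12] = morqnopqmu$rpsqoststpts
  rot[13] = orqnopqmu$rpsqoststptsm
  rot[14] = rqnopqmu$rpsqoststptsmo
  rot[15] = qnopqmu$rpsqoststptsmor
  rot[16] = nopqmu$rpsqoststptsmorq
  rot[17] = opqmu$rpsqoststptsmorqn
  rot[18] = pqmu$rpsqoststptsmorqno
  rot[19] = qmu$rpsqoststptsmorqnop
  rot[20] = mu$rpsqoststptsmorqnopq
  rot[21] = u$rpsqoststptsmorqnopqm
  rot[22] = $rpsqoststptsmorqnopqmu
Sorted (with $ < everything):
  sorted[0] = $rpsqoststptsmorqnopqmu  (last char: 'u')
  sorted[1] = morqnopqmu$rpsqoststpts  (last char: 's')
  sorted[2] = mu$rpsqoststptsmorqnopq  (last char: 'q')
  sorted[3] = nopqmu$rpsqoststptsmorq  (last char: 'q')
  sorted[4] = opqmu$rpsqoststptsmorqn  (last char: 'n')
  sorted[5] = orqnopqmu$rpsqoststptsm  (last char: 'm')
  sorted[6] = oststptsmorqnopqmu$rpsq  (last char: 'q')
  sorted[7] = pqmu$rpsqoststptsmorqno  (last char: 'o')
  sorted[8] = psqoststptsmorqnopqmu$r  (last char: 'r')
  sorted[9] = ptsmorqnopqmu$rpsqostst  (last char: 't')
  sorted[10] = qmu$rpsqoststptsmorqnop  (last char: 'p')
  sorted[11] = qnopqmu$rpsqoststptsmor  (last char: 'r')
  sorted[12] = qoststptsmorqnopqmu$rps  (last char: 's')
  sorted[13] = rpsqoststptsmorqnopqmu$  (last char: '$')
  sorted[14] = rqnopqmu$rpsqoststptsmo  (last char: 'o')
  sorted[15] = smorqnopqmu$rpsqoststpt  (last char: 't')
  sorted[16] = sqoststptsmorqnopqmu$rp  (last char: 'p')
  sorted[17] = stptsmorqnopqmu$rpsqost  (last char: 't')
  sorted[18] = ststptsmorqnopqmu$rpsqo  (last char: 'o')
  sorted[19] = tptsmorqnopqmu$rpsqosts  (last char: 's')
  sorted[20] = tsmorqnopqmu$rpsqoststp  (last char: 'p')
  sorted[21] = tstptsmorqnopqmu$rpsqos  (last char: 's')
  sorted[22] = u$rpsqoststptsmorqnopqm  (last char: 'm')
Last column: usqqnmqortprs$otptospsm
Original string S is at sorted index 13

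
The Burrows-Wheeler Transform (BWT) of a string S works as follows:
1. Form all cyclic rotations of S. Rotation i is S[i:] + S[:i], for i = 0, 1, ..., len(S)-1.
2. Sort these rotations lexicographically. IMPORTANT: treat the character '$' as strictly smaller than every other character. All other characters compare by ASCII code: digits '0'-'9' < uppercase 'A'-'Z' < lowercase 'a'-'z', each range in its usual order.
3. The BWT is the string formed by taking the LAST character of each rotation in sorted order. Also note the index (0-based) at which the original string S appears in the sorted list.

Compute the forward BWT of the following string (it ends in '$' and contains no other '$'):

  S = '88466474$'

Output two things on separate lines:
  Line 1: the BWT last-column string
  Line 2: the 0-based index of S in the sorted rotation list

All 9 rotations (rotation i = S[i:]+S[:i]):
  rot[0] = 88466474$
  rot[1] = 8466474$8
  rot[2] = 466474$88
  rot[3] = 66474$884
  rot[4] = 6474$8846
  rot[5] = 474$88466
  rot[6] = 74$884664
  rot[7] = 4$8846647
  rot[8] = $88466474
Sorted (with $ < everything):
  sorted[0] = $88466474  (last char: '4')
  sorted[1] = 4$8846647  (last char: '7')
  sorted[2] = 466474$88  (last char: '8')
  sorted[3] = 474$88466  (last char: '6')
  sorted[4] = 6474$8846  (last char: '6')
  sorted[5] = 66474$884  (last char: '4')
  sorted[6] = 74$884664  (last char: '4')
  sorted[7] = 8466474$8  (last char: '8')
  sorted[8] = 88466474$  (last char: '$')
Last column: 47866448$
Original string S is at sorted index 8

Answer: 47866448$
8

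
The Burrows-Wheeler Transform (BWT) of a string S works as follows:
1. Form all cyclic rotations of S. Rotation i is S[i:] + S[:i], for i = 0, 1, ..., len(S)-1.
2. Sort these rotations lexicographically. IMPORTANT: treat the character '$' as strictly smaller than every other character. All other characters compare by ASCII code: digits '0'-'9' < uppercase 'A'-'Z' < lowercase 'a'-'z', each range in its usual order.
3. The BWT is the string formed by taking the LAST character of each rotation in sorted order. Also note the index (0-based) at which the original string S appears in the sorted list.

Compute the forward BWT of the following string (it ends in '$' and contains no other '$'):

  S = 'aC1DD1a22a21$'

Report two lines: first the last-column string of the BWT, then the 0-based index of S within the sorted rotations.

Answer: 12CDaa2aD121$
12

Derivation:
All 13 rotations (rotation i = S[i:]+S[:i]):
  rot[0] = aC1DD1a22a21$
  rot[1] = C1DD1a22a21$a
  rot[2] = 1DD1a22a21$aC
  rot[3] = DD1a22a21$aC1
  rot[4] = D1a22a21$aC1D
  rot[5] = 1a22a21$aC1DD
  rot[6] = a22a21$aC1DD1
  rot[7] = 22a21$aC1DD1a
  rot[8] = 2a21$aC1DD1a2
  rot[9] = a21$aC1DD1a22
  rot[10] = 21$aC1DD1a22a
  rot[11] = 1$aC1DD1a22a2
  rot[12] = $aC1DD1a22a21
Sorted (with $ < everything):
  sorted[0] = $aC1DD1a22a21  (last char: '1')
  sorted[1] = 1$aC1DD1a22a2  (last char: '2')
  sorted[2] = 1DD1a22a21$aC  (last char: 'C')
  sorted[3] = 1a22a21$aC1DD  (last char: 'D')
  sorted[4] = 21$aC1DD1a22a  (last char: 'a')
  sorted[5] = 22a21$aC1DD1a  (last char: 'a')
  sorted[6] = 2a21$aC1DD1a2  (last char: '2')
  sorted[7] = C1DD1a22a21$a  (last char: 'a')
  sorted[8] = D1a22a21$aC1D  (last char: 'D')
  sorted[9] = DD1a22a21$aC1  (last char: '1')
  sorted[10] = a21$aC1DD1a22  (last char: '2')
  sorted[11] = a22a21$aC1DD1  (last char: '1')
  sorted[12] = aC1DD1a22a21$  (last char: '$')
Last column: 12CDaa2aD121$
Original string S is at sorted index 12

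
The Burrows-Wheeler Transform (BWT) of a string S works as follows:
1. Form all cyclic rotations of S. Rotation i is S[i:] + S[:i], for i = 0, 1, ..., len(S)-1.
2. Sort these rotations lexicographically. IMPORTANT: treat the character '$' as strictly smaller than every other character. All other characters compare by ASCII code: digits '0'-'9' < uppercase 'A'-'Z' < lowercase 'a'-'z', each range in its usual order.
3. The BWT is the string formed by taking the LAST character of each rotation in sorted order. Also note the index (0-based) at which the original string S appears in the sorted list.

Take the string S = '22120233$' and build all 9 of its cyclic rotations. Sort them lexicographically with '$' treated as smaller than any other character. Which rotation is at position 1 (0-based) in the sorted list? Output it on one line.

All 9 rotations (rotation i = S[i:]+S[:i]):
  rot[0] = 22120233$
  rot[1] = 2120233$2
  rot[2] = 120233$22
  rot[3] = 20233$221
  rot[4] = 0233$2212
  rot[5] = 233$22120
  rot[6] = 33$221202
  rot[7] = 3$2212023
  rot[8] = $22120233
Sorted (with $ < everything):
  sorted[0] = $22120233
  sorted[1] = 0233$2212
  sorted[2] = 120233$22
  sorted[3] = 20233$221
  sorted[4] = 2120233$2
  sorted[5] = 22120233$
  sorted[6] = 233$22120
  sorted[7] = 3$2212023
  sorted[8] = 33$221202
sorted[1] = 0233$2212

Answer: 0233$2212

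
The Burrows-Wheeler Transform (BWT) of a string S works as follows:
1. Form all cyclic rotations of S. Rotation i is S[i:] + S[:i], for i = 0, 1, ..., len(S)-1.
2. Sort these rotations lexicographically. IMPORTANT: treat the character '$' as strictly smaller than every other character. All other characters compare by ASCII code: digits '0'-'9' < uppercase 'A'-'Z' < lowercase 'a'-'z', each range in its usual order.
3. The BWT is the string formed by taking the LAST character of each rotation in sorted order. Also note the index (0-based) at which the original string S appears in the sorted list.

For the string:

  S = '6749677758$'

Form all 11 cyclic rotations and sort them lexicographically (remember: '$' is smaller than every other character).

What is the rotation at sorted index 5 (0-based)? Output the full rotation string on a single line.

All 11 rotations (rotation i = S[i:]+S[:i]):
  rot[0] = 6749677758$
  rot[1] = 749677758$6
  rot[2] = 49677758$67
  rot[3] = 9677758$674
  rot[4] = 677758$6749
  rot[5] = 77758$67496
  rot[6] = 7758$674967
  rot[7] = 758$6749677
  rot[8] = 58$67496777
  rot[9] = 8$674967775
  rot[10] = $6749677758
Sorted (with $ < everything):
  sorted[0] = $6749677758
  sorted[1] = 49677758$67
  sorted[2] = 58$67496777
  sorted[3] = 6749677758$
  sorted[4] = 677758$6749
  sorted[5] = 749677758$6
  sorted[6] = 758$6749677
  sorted[7] = 7758$674967
  sorted[8] = 77758$67496
  sorted[9] = 8$674967775
  sorted[10] = 9677758$674
sorted[5] = 749677758$6

Answer: 749677758$6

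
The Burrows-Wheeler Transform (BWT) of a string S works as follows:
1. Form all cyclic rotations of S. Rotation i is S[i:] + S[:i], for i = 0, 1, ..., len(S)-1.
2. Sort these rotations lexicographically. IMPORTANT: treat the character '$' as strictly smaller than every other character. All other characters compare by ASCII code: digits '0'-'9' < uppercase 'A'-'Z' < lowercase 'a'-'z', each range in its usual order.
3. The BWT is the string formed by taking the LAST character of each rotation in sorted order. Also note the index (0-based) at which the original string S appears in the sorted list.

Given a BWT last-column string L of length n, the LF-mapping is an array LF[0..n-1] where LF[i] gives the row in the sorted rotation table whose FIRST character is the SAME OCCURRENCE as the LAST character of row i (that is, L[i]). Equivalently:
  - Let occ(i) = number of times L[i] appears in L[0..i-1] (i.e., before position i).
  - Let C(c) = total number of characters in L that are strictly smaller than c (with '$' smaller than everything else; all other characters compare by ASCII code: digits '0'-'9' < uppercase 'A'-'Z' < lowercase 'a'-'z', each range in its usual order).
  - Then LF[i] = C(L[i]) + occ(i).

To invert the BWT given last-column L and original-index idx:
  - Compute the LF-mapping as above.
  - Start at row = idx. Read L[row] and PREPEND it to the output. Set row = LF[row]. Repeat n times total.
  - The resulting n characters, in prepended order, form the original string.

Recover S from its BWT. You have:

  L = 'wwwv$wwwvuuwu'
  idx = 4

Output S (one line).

LF mapping: 6 7 8 4 0 9 10 11 5 1 2 12 3
Walk LF starting at row 4, prepending L[row]:
  step 1: row=4, L[4]='$', prepend. Next row=LF[4]=0
  step 2: row=0, L[0]='w', prepend. Next row=LF[0]=6
  step 3: row=6, L[6]='w', prepend. Next row=LF[6]=10
  step 4: row=10, L[10]='u', prepend. Next row=LF[10]=2
  step 5: row=2, L[2]='w', prepend. Next row=LF[2]=8
  step 6: row=8, L[8]='v', prepend. Next row=LF[8]=5
  step 7: row=5, L[5]='w', prepend. Next row=LF[5]=9
  step 8: row=9, L[9]='u', prepend. Next row=LF[9]=1
  step 9: row=1, L[1]='w', prepend. Next row=LF[1]=7
  step 10: row=7, L[7]='w', prepend. Next row=LF[7]=11
  step 11: row=11, L[11]='w', prepend. Next row=LF[11]=12
  step 12: row=12, L[12]='u', prepend. Next row=LF[12]=3
  step 13: row=3, L[3]='v', prepend. Next row=LF[3]=4
Reversed output: vuwwwuwvwuww$

Answer: vuwwwuwvwuww$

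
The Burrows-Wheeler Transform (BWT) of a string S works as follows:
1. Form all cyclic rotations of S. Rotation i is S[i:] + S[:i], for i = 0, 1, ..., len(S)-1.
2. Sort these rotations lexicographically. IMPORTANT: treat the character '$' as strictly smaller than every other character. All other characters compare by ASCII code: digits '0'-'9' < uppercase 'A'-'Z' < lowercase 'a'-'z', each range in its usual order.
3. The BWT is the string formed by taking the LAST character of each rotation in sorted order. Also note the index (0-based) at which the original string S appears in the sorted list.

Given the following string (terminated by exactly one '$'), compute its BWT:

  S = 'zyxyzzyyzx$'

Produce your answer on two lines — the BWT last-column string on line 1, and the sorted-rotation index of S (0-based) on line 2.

Answer: xzyzzyxy$zy
8

Derivation:
All 11 rotations (rotation i = S[i:]+S[:i]):
  rot[0] = zyxyzzyyzx$
  rot[1] = yxyzzyyzx$z
  rot[2] = xyzzyyzx$zy
  rot[3] = yzzyyzx$zyx
  rot[4] = zzyyzx$zyxy
  rot[5] = zyyzx$zyxyz
  rot[6] = yyzx$zyxyzz
  rot[7] = yzx$zyxyzzy
  rot[8] = zx$zyxyzzyy
  rot[9] = x$zyxyzzyyz
  rot[10] = $zyxyzzyyzx
Sorted (with $ < everything):
  sorted[0] = $zyxyzzyyzx  (last char: 'x')
  sorted[1] = x$zyxyzzyyz  (last char: 'z')
  sorted[2] = xyzzyyzx$zy  (last char: 'y')
  sorted[3] = yxyzzyyzx$z  (last char: 'z')
  sorted[4] = yyzx$zyxyzz  (last char: 'z')
  sorted[5] = yzx$zyxyzzy  (last char: 'y')
  sorted[6] = yzzyyzx$zyx  (last char: 'x')
  sorted[7] = zx$zyxyzzyy  (last char: 'y')
  sorted[8] = zyxyzzyyzx$  (last char: '$')
  sorted[9] = zyyzx$zyxyz  (last char: 'z')
  sorted[10] = zzyyzx$zyxy  (last char: 'y')
Last column: xzyzzyxy$zy
Original string S is at sorted index 8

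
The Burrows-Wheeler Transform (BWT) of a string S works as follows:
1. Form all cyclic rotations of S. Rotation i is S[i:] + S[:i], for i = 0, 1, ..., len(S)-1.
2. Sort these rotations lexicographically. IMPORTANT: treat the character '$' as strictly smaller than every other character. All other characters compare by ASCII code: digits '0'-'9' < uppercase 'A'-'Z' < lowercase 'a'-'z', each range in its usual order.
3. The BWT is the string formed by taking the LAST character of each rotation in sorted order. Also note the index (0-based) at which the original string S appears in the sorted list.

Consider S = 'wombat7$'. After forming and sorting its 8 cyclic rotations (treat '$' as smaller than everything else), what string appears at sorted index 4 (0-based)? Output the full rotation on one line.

All 8 rotations (rotation i = S[i:]+S[:i]):
  rot[0] = wombat7$
  rot[1] = ombat7$w
  rot[2] = mbat7$wo
  rot[3] = bat7$wom
  rot[4] = at7$womb
  rot[5] = t7$womba
  rot[6] = 7$wombat
  rot[7] = $wombat7
Sorted (with $ < everything):
  sorted[0] = $wombat7
  sorted[1] = 7$wombat
  sorted[2] = at7$womb
  sorted[3] = bat7$wom
  sorted[4] = mbat7$wo
  sorted[5] = ombat7$w
  sorted[6] = t7$womba
  sorted[7] = wombat7$
sorted[4] = mbat7$wo

Answer: mbat7$wo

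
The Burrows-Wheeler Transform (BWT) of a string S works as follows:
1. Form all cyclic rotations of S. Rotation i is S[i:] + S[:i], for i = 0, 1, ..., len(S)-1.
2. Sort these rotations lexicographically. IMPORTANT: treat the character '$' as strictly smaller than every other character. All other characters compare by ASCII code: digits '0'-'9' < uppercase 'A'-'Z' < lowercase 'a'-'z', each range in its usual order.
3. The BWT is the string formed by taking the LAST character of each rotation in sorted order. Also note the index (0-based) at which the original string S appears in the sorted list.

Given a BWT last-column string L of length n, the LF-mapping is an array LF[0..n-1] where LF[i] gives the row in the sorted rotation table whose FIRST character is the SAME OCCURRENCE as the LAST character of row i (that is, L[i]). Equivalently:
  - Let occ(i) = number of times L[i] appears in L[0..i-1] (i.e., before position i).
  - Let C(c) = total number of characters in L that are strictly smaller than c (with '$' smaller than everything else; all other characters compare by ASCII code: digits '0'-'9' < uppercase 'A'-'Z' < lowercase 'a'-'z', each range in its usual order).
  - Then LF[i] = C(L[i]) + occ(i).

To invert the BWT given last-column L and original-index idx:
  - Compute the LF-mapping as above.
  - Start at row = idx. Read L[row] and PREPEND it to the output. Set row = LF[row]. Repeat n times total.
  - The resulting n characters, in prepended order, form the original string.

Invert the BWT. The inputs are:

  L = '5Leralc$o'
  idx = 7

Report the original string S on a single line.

LF mapping: 1 2 5 8 3 6 4 0 7
Walk LF starting at row 7, prepending L[row]:
  step 1: row=7, L[7]='$', prepend. Next row=LF[7]=0
  step 2: row=0, L[0]='5', prepend. Next row=LF[0]=1
  step 3: row=1, L[1]='L', prepend. Next row=LF[1]=2
  step 4: row=2, L[2]='e', prepend. Next row=LF[2]=5
  step 5: row=5, L[5]='l', prepend. Next row=LF[5]=6
  step 6: row=6, L[6]='c', prepend. Next row=LF[6]=4
  step 7: row=4, L[4]='a', prepend. Next row=LF[4]=3
  step 8: row=3, L[3]='r', prepend. Next row=LF[3]=8
  step 9: row=8, L[8]='o', prepend. Next row=LF[8]=7
Reversed output: oracleL5$

Answer: oracleL5$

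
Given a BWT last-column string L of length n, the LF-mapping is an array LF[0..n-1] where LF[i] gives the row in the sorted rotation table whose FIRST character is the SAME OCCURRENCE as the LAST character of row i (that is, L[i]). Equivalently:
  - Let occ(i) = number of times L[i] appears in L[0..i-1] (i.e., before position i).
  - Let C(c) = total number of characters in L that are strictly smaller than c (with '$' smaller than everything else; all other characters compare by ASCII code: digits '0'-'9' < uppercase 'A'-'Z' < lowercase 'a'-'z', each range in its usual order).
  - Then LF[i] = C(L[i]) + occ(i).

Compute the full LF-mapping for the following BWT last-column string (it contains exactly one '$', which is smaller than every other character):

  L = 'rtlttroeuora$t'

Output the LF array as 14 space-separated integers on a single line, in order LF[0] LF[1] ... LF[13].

Answer: 6 9 3 10 11 7 4 2 13 5 8 1 0 12

Derivation:
Char counts: '$':1, 'a':1, 'e':1, 'l':1, 'o':2, 'r':3, 't':4, 'u':1
C (first-col start): C('$')=0, C('a')=1, C('e')=2, C('l')=3, C('o')=4, C('r')=6, C('t')=9, C('u')=13
L[0]='r': occ=0, LF[0]=C('r')+0=6+0=6
L[1]='t': occ=0, LF[1]=C('t')+0=9+0=9
L[2]='l': occ=0, LF[2]=C('l')+0=3+0=3
L[3]='t': occ=1, LF[3]=C('t')+1=9+1=10
L[4]='t': occ=2, LF[4]=C('t')+2=9+2=11
L[5]='r': occ=1, LF[5]=C('r')+1=6+1=7
L[6]='o': occ=0, LF[6]=C('o')+0=4+0=4
L[7]='e': occ=0, LF[7]=C('e')+0=2+0=2
L[8]='u': occ=0, LF[8]=C('u')+0=13+0=13
L[9]='o': occ=1, LF[9]=C('o')+1=4+1=5
L[10]='r': occ=2, LF[10]=C('r')+2=6+2=8
L[11]='a': occ=0, LF[11]=C('a')+0=1+0=1
L[12]='$': occ=0, LF[12]=C('$')+0=0+0=0
L[13]='t': occ=3, LF[13]=C('t')+3=9+3=12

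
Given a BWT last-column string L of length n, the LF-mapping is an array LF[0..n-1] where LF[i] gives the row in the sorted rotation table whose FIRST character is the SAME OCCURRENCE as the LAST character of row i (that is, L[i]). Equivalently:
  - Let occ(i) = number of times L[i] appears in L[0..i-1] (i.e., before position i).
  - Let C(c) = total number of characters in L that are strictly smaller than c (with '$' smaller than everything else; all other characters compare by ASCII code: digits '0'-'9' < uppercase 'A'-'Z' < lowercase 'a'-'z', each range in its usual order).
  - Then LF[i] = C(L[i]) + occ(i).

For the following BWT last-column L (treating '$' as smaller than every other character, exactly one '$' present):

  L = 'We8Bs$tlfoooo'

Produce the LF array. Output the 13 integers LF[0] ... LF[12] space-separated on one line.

Char counts: '$':1, '8':1, 'B':1, 'W':1, 'e':1, 'f':1, 'l':1, 'o':4, 's':1, 't':1
C (first-col start): C('$')=0, C('8')=1, C('B')=2, C('W')=3, C('e')=4, C('f')=5, C('l')=6, C('o')=7, C('s')=11, C('t')=12
L[0]='W': occ=0, LF[0]=C('W')+0=3+0=3
L[1]='e': occ=0, LF[1]=C('e')+0=4+0=4
L[2]='8': occ=0, LF[2]=C('8')+0=1+0=1
L[3]='B': occ=0, LF[3]=C('B')+0=2+0=2
L[4]='s': occ=0, LF[4]=C('s')+0=11+0=11
L[5]='$': occ=0, LF[5]=C('$')+0=0+0=0
L[6]='t': occ=0, LF[6]=C('t')+0=12+0=12
L[7]='l': occ=0, LF[7]=C('l')+0=6+0=6
L[8]='f': occ=0, LF[8]=C('f')+0=5+0=5
L[9]='o': occ=0, LF[9]=C('o')+0=7+0=7
L[10]='o': occ=1, LF[10]=C('o')+1=7+1=8
L[11]='o': occ=2, LF[11]=C('o')+2=7+2=9
L[12]='o': occ=3, LF[12]=C('o')+3=7+3=10

Answer: 3 4 1 2 11 0 12 6 5 7 8 9 10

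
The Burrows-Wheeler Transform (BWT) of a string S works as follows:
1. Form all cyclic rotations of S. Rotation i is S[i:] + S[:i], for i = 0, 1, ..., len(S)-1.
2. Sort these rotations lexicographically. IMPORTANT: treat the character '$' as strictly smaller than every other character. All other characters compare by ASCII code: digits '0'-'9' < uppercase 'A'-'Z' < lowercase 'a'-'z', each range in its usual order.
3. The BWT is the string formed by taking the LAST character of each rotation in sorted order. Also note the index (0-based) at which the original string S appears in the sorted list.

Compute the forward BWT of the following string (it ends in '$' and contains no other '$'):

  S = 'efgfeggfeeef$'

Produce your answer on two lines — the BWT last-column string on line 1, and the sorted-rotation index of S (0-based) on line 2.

Answer: ffee$feggegfe
4

Derivation:
All 13 rotations (rotation i = S[i:]+S[:i]):
  rot[0] = efgfeggfeeef$
  rot[1] = fgfeggfeeef$e
  rot[2] = gfeggfeeef$ef
  rot[3] = feggfeeef$efg
  rot[4] = eggfeeef$efgf
  rot[5] = ggfeeef$efgfe
  rot[6] = gfeeef$efgfeg
  rot[7] = feeef$efgfegg
  rot[8] = eeef$efgfeggf
  rot[9] = eef$efgfeggfe
  rot[10] = ef$efgfeggfee
  rot[11] = f$efgfeggfeee
  rot[12] = $efgfeggfeeef
Sorted (with $ < everything):
  sorted[0] = $efgfeggfeeef  (last char: 'f')
  sorted[1] = eeef$efgfeggf  (last char: 'f')
  sorted[2] = eef$efgfeggfe  (last char: 'e')
  sorted[3] = ef$efgfeggfee  (last char: 'e')
  sorted[4] = efgfeggfeeef$  (last char: '$')
  sorted[5] = eggfeeef$efgf  (last char: 'f')
  sorted[6] = f$efgfeggfeee  (last char: 'e')
  sorted[7] = feeef$efgfegg  (last char: 'g')
  sorted[8] = feggfeeef$efg  (last char: 'g')
  sorted[9] = fgfeggfeeef$e  (last char: 'e')
  sorted[10] = gfeeef$efgfeg  (last char: 'g')
  sorted[11] = gfeggfeeef$ef  (last char: 'f')
  sorted[12] = ggfeeef$efgfe  (last char: 'e')
Last column: ffee$feggegfe
Original string S is at sorted index 4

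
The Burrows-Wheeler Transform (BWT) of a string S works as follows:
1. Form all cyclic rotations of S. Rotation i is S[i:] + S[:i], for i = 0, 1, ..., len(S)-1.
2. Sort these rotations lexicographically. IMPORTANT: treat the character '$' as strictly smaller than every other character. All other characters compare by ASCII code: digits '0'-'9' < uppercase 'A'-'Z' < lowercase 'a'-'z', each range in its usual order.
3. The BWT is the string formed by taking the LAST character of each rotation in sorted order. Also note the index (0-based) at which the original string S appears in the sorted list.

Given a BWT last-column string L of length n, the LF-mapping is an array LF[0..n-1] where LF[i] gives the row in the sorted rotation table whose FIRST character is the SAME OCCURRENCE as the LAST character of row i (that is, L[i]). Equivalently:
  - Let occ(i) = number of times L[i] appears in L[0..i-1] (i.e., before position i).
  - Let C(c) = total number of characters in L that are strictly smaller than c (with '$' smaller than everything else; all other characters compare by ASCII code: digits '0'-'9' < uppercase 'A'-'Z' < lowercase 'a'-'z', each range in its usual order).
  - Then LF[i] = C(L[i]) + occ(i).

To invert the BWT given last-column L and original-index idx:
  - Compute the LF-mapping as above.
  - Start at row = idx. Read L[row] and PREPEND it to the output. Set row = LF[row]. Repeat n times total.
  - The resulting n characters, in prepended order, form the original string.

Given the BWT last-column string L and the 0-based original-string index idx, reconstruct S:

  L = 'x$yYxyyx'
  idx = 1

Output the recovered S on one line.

LF mapping: 2 0 5 1 3 6 7 4
Walk LF starting at row 1, prepending L[row]:
  step 1: row=1, L[1]='$', prepend. Next row=LF[1]=0
  step 2: row=0, L[0]='x', prepend. Next row=LF[0]=2
  step 3: row=2, L[2]='y', prepend. Next row=LF[2]=5
  step 4: row=5, L[5]='y', prepend. Next row=LF[5]=6
  step 5: row=6, L[6]='y', prepend. Next row=LF[6]=7
  step 6: row=7, L[7]='x', prepend. Next row=LF[7]=4
  step 7: row=4, L[4]='x', prepend. Next row=LF[4]=3
  step 8: row=3, L[3]='Y', prepend. Next row=LF[3]=1
Reversed output: Yxxyyyx$

Answer: Yxxyyyx$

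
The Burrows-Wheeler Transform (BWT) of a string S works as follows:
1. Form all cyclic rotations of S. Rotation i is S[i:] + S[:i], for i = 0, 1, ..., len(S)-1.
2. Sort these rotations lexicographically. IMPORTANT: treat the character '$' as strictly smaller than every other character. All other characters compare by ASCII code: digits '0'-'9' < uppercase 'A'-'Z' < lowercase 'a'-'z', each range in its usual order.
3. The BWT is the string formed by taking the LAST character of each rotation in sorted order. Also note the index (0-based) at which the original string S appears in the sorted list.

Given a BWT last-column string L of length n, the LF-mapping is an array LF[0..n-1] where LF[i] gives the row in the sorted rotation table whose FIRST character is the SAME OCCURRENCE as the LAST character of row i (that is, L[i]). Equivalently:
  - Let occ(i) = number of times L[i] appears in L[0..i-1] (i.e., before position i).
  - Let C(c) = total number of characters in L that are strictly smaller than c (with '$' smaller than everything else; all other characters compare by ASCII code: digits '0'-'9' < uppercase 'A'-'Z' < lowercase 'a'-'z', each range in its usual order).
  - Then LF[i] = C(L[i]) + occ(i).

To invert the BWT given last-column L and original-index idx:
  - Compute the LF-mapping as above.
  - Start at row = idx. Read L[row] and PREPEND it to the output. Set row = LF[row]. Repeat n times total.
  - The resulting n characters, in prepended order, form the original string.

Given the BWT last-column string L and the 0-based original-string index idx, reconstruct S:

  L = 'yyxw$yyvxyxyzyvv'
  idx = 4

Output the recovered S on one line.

LF mapping: 8 9 5 4 0 10 11 1 6 12 7 13 15 14 2 3
Walk LF starting at row 4, prepending L[row]:
  step 1: row=4, L[4]='$', prepend. Next row=LF[4]=0
  step 2: row=0, L[0]='y', prepend. Next row=LF[0]=8
  step 3: row=8, L[8]='x', prepend. Next row=LF[8]=6
  step 4: row=6, L[6]='y', prepend. Next row=LF[6]=11
  step 5: row=11, L[11]='y', prepend. Next row=LF[11]=13
  step 6: row=13, L[13]='y', prepend. Next row=LF[13]=14
  step 7: row=14, L[14]='v', prepend. Next row=LF[14]=2
  step 8: row=2, L[2]='x', prepend. Next row=LF[2]=5
  step 9: row=5, L[5]='y', prepend. Next row=LF[5]=10
  step 10: row=10, L[10]='x', prepend. Next row=LF[10]=7
  step 11: row=7, L[7]='v', prepend. Next row=LF[7]=1
  step 12: row=1, L[1]='y', prepend. Next row=LF[1]=9
  step 13: row=9, L[9]='y', prepend. Next row=LF[9]=12
  step 14: row=12, L[12]='z', prepend. Next row=LF[12]=15
  step 15: row=15, L[15]='v', prepend. Next row=LF[15]=3
  step 16: row=3, L[3]='w', prepend. Next row=LF[3]=4
Reversed output: wvzyyvxyxvyyyxy$

Answer: wvzyyvxyxvyyyxy$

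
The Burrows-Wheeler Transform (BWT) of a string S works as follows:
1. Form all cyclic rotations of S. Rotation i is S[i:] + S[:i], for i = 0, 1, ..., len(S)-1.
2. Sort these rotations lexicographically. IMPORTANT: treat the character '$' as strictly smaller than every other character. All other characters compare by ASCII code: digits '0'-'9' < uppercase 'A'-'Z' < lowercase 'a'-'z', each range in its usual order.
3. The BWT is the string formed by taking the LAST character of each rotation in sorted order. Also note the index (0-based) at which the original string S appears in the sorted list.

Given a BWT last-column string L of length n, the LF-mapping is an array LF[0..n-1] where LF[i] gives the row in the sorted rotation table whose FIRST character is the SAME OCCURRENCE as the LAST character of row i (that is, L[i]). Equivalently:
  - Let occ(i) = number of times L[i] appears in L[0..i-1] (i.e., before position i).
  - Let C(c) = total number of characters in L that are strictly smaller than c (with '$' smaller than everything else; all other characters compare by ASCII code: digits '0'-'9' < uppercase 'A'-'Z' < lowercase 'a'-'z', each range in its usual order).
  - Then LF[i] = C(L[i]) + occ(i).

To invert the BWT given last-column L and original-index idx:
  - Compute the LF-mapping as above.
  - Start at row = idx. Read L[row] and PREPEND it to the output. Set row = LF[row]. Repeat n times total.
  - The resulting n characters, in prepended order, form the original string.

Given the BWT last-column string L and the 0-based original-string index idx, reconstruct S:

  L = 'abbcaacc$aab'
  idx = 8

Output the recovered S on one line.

LF mapping: 1 6 7 9 2 3 10 11 0 4 5 8
Walk LF starting at row 8, prepending L[row]:
  step 1: row=8, L[8]='$', prepend. Next row=LF[8]=0
  step 2: row=0, L[0]='a', prepend. Next row=LF[0]=1
  step 3: row=1, L[1]='b', prepend. Next row=LF[1]=6
  step 4: row=6, L[6]='c', prepend. Next row=LF[6]=10
  step 5: row=10, L[10]='a', prepend. Next row=LF[10]=5
  step 6: row=5, L[5]='a', prepend. Next row=LF[5]=3
  step 7: row=3, L[3]='c', prepend. Next row=LF[3]=9
  step 8: row=9, L[9]='a', prepend. Next row=LF[9]=4
  step 9: row=4, L[4]='a', prepend. Next row=LF[4]=2
  step 10: row=2, L[2]='b', prepend. Next row=LF[2]=7
  step 11: row=7, L[7]='c', prepend. Next row=LF[7]=11
  step 12: row=11, L[11]='b', prepend. Next row=LF[11]=8
Reversed output: bcbaacaacba$

Answer: bcbaacaacba$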